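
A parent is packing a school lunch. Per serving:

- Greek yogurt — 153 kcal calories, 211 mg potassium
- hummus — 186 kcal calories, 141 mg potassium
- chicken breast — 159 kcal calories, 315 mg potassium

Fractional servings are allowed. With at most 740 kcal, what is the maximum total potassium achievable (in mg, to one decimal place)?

1466.0 mg

Potassium per kcal: chicken breast 1.981, Greek yogurt 1.379, hummus 0.7581.
With no serving limits, spend the whole calories allowance on chicken breast: 740 kcal / 159 kcal × 315 mg = 1466.0 mg.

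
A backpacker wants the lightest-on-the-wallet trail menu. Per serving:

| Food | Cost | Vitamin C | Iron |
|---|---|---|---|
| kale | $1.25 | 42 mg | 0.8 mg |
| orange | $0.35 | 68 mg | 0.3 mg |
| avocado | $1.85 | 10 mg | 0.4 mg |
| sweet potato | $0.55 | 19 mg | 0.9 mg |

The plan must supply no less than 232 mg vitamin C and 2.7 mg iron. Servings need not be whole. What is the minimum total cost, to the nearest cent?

$2.12

Compare the cost at each extreme point of the feasible region.
kale only: max(232/42, 2.7/0.8) = 5.524 servings → $6.90.
orange only: max(232/68, 2.7/0.3) = 9 servings → $3.15.
avocado only: max(232/10, 2.7/0.4) = 23.2 servings → $42.92.
sweet potato only: max(232/19, 2.7/0.9) = 12.21 servings → $6.72.
kale + orange with both tight: 2.727 servings and 1.727 servings → $4.01.
kale + avocado: intersection lies outside the first quadrant.
kale + sweet potato: intersection lies outside the first quadrant.
orange + avocado with both tight: 2.719 servings and 4.711 servings → $9.67.
orange + sweet potato with both tight: 2.838 servings and 2.054 servings → $2.12.
avocado + sweet potato: the both-tight solution has a negative serving — not a feasible corner.
So the least-cost plan costs $2.12.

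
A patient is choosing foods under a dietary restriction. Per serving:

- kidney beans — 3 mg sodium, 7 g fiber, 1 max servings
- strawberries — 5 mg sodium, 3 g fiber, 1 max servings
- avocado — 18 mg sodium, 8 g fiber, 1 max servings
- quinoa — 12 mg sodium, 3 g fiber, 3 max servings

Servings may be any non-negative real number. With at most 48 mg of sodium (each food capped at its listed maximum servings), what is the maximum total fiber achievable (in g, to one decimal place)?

Fiber per mg sodium: kidney beans 2.333, strawberries 0.6, avocado 0.4444, quinoa 0.25.
Take 1 serving of kidney beans: uses 3 mg sodium, +7.0 g fiber (running total 7.0 g).
Take 1 serving of strawberries: uses 5 mg sodium, +3.0 g fiber (running total 10.0 g).
Take 1 serving of avocado: uses 18 mg sodium, +8.0 g fiber (running total 18.0 g).
Take 1.833 servings of quinoa: uses 22 mg sodium, +5.5 g fiber (running total 23.5 g).
Filling greedily by fiber-per-mg sodium is optimal for one linear limit, giving 23.5 g.

23.5 g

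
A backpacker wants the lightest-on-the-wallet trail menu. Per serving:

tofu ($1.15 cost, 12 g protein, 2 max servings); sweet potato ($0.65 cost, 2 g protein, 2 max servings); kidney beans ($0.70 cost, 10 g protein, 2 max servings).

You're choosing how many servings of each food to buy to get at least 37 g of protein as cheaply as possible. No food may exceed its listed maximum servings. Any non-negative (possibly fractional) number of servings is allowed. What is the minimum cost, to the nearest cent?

$3.03

Cost per g of protein: kidney beans $0.0700, tofu $0.0958, sweet potato $0.3250.
Take 2 servings of kidney beans: +20.0 g protein for $1.40 (total $1.40, still need 17.0 g).
Take 1.417 servings of tofu: +17.0 g protein for $1.63 (total $3.03, still need 0.0 g).
Greedy by cheapest-per-g is optimal for a single linear constraint, so the minimum cost is $3.03.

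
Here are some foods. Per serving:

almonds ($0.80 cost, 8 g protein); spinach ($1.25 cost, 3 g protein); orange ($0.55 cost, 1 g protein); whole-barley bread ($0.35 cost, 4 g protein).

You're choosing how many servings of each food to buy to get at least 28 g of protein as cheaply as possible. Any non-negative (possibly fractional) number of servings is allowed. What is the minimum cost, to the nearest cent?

$2.45

Cost per g of protein: whole-barley bread $0.0875, almonds $0.1000, spinach $0.4167, orange $0.5500.
With no serving limits, use only whole-barley bread: 28 g / 4 g = 7 servings × $0.35 = $2.45.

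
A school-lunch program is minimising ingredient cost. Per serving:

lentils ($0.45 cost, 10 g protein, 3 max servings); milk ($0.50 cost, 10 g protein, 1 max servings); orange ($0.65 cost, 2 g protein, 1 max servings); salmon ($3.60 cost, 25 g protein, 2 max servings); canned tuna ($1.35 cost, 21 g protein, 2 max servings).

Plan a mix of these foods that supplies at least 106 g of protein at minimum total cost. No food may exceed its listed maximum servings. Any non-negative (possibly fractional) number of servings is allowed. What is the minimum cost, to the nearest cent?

Cost per g of protein: lentils $0.0450, milk $0.0500, canned tuna $0.0643, salmon $0.1440, orange $0.3250.
Take 3 servings of lentils: +30.0 g protein for $1.35 (total $1.35, still need 76.0 g).
Take 1 serving of milk: +10.0 g protein for $0.50 (total $1.85, still need 66.0 g).
Take 2 servings of canned tuna: +42.0 g protein for $2.70 (total $4.55, still need 24.0 g).
Take 0.96 servings of salmon: +24.0 g protein for $3.46 (total $8.01, still need 0.0 g).
Greedy by cheapest-per-g is optimal for a single linear constraint, so the minimum cost is $8.01.

$8.01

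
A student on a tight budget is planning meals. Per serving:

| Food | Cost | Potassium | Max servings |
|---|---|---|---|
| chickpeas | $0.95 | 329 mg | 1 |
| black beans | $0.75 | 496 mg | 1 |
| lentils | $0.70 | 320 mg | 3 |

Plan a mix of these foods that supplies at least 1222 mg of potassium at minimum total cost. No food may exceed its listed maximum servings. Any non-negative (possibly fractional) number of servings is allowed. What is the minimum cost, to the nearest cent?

$2.34

Cost per mg of potassium: black beans $0.0015, lentils $0.0022, chickpeas $0.0029.
Take 1 serving of black beans: +496.0 mg potassium for $0.75 (total $0.75, still need 726.0 mg).
Take 2.269 servings of lentils: +726.0 mg potassium for $1.59 (total $2.34, still need 0.0 mg).
Filling from the cheapest source first is optimal under one linear minimum: $2.34.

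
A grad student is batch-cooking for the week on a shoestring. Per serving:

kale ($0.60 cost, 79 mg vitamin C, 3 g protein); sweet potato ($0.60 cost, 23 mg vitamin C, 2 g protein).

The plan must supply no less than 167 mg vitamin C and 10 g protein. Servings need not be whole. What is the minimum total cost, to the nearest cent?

kale only: max(167/79, 10/3) = 3.333 servings → $2.00.
sweet potato only: max(167/23, 10/2) = 7.261 servings → $4.36.
kale + sweet potato with both tight: 1.169 servings and 3.247 servings → $2.65.
The minimum over all feasible corners is $2.00.

$2.00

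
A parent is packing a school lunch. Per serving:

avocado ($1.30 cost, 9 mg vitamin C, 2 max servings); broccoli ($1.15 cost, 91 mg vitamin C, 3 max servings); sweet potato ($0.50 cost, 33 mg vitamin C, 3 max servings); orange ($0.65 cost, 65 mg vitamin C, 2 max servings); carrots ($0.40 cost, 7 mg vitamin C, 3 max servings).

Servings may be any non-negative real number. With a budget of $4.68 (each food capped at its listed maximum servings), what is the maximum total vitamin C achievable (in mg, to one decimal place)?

397.5 mg

Vitamin C per dollar: orange 100, broccoli 79.13, sweet potato 66, carrots 17.5, avocado 6.923.
Take 2 servings of orange: spends $1.30, +130.0 mg vitamin C (running total 130.0 mg).
Take 2.939 servings of broccoli: spends $3.38, +267.5 mg vitamin C (running total 397.5 mg).
Greedy by best ratio exhausts the cost allowance optimally: 397.5 mg.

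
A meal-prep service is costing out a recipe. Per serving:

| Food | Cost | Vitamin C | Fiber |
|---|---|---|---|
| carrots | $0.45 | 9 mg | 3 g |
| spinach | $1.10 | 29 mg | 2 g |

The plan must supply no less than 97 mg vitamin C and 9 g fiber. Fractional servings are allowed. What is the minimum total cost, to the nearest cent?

$3.78

With two linear requirements the optimum uses one or two foods; enumerate the corners.
carrots only: max(97/9, 9/3) = 10.78 servings → $4.85.
spinach only: max(97/29, 9/2) = 4.5 servings → $4.95.
carrots + spinach with both tight: 0.971 servings and 3.043 servings → $3.78.
Cheapest feasible corner: $3.78.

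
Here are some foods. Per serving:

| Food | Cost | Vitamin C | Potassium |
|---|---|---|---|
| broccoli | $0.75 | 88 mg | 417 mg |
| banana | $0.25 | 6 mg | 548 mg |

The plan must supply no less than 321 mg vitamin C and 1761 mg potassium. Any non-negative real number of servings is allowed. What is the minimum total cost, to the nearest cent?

$2.83

Two binding constraints pin down two serving amounts, so the optimal mix uses at most two foods. The candidates are each food alone (scaled to the tighter of vitamin C/potassium) and each pair with both constraints tight.
broccoli only: max(321/88, 1761/417) = 4.223 servings → $3.17.
banana only: max(321/6, 1761/548) = 53.5 servings → $13.38.
broccoli + banana with both tight: 3.616 servings and 0.4617 servings → $2.83.
So the least-cost plan costs $2.83.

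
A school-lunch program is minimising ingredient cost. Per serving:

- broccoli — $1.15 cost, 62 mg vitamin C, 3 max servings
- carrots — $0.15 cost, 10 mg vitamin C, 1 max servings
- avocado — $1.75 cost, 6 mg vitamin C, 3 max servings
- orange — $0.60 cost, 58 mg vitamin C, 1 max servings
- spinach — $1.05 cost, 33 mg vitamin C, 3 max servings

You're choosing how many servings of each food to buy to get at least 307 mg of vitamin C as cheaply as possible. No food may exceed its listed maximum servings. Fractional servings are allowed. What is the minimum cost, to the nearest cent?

Cost per mg of vitamin C: orange $0.0103, carrots $0.0150, broccoli $0.0185, spinach $0.0318, avocado $0.2917.
Take 1 serving of orange: +58.0 mg vitamin C for $0.60 (total $0.60, still need 249.0 mg).
Take 1 serving of carrots: +10.0 mg vitamin C for $0.15 (total $0.75, still need 239.0 mg).
Take 3 servings of broccoli: +186.0 mg vitamin C for $3.45 (total $4.20, still need 53.0 mg).
Take 1.606 servings of spinach: +53.0 mg vitamin C for $1.69 (total $5.89, still need 0.0 mg).
Greedy by cheapest-per-mg is optimal for a single linear constraint, so the minimum cost is $5.89.

$5.89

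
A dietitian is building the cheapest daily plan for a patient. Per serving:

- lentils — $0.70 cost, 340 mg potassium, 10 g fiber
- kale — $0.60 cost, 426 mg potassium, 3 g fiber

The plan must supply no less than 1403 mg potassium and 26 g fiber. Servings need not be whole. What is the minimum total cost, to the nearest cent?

Minimising a linear cost over {potassium ≥ 1403, fiber ≥ 26, servings ≥ 0} — the optimum is at a vertex, using one or two foods.
lentils only: max(1403/340, 26/10) = 4.126 servings → $2.89.
kale only: max(1403/426, 26/3) = 8.667 servings → $5.20.
lentils + kale with both tight: 2.119 servings and 1.602 servings → $2.44.
The minimum over all feasible corners is $2.44.

$2.44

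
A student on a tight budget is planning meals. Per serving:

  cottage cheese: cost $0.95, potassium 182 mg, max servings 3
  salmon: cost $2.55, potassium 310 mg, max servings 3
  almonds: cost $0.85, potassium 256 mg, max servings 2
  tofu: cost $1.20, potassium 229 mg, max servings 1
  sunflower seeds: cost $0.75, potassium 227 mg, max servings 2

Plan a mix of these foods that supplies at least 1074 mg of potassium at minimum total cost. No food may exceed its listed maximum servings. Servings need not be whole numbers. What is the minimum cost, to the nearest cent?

$3.76

Cost per mg of potassium: sunflower seeds $0.0033, almonds $0.0033, cottage cheese $0.0052, tofu $0.0052, salmon $0.0082.
Take 2 servings of sunflower seeds: +454.0 mg potassium for $1.50 (total $1.50, still need 620.0 mg).
Take 2 servings of almonds: +512.0 mg potassium for $1.70 (total $3.20, still need 108.0 mg).
Take 0.5934 servings of cottage cheese: +108.0 mg potassium for $0.56 (total $3.76, still need 0.0 mg).
Filling from the cheapest source first is optimal under one linear minimum: $3.76.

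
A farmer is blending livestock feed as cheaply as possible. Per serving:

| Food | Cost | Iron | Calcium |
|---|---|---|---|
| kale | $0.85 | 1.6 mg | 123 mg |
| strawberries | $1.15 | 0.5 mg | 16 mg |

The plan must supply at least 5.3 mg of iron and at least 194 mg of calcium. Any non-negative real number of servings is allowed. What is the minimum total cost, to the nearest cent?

$2.82

The cheapest plan sits at a corner of the feasible region — with two constraints it uses at most two foods.
kale only: max(5.3/1.6, 194/123) = 3.312 servings → $2.82.
strawberries only: max(5.3/0.5, 194/16) = 12.12 servings → $13.94.
kale + strawberries with both tight: 0.3398 servings and 9.513 servings → $11.23.
The minimum over all feasible corners is $2.82.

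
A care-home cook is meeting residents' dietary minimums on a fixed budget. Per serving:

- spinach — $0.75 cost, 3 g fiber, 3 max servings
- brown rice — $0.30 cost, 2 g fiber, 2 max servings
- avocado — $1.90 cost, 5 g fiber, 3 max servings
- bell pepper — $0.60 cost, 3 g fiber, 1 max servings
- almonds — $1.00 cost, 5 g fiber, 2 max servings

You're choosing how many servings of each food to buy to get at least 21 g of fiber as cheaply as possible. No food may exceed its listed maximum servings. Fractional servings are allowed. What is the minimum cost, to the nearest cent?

Cost per g of fiber: brown rice $0.1500, bell pepper $0.2000, almonds $0.2000, spinach $0.2500, avocado $0.3800.
Take 2 servings of brown rice: +4.0 g fiber for $0.60 (total $0.60, still need 17.0 g).
Take 1 serving of bell pepper: +3.0 g fiber for $0.60 (total $1.20, still need 14.0 g).
Take 2 servings of almonds: +10.0 g fiber for $2.00 (total $3.20, still need 4.0 g).
Take 1.333 servings of spinach: +4.0 g fiber for $1.00 (total $4.20, still need 0.0 g).
Filling from the cheapest source first is optimal under one linear minimum: $4.20.

$4.20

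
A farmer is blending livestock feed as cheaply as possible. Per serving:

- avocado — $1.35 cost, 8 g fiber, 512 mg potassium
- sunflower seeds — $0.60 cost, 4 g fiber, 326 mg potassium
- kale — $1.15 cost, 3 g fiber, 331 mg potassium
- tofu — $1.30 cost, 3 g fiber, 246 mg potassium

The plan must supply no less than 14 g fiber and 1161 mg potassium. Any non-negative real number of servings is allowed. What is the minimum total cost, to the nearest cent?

With two linear requirements the optimum uses one or two foods; enumerate the corners.
avocado only: max(14/8, 1161/512) = 2.268 servings → $3.06.
sunflower seeds only: max(14/4, 1161/326) = 3.561 servings → $2.14.
kale only: max(14/3, 1161/331) = 4.667 servings → $5.37.
tofu only: max(14/3, 1161/246) = 4.72 servings → $6.14.
avocado + sunflower seeds: the both-tight solution has a negative serving — not a feasible corner.
avocado + kale with both tight: 1.035 servings and 1.906 servings → $3.59.
avocado + tofu with both targets exact would need a negative amount; discard.
sunflower seeds + kale with both tight: 3.327 servings and 0.2312 servings → $2.26.
sunflower seeds + tofu with both targets exact would need a negative amount; discard.
kale + tofu with both tight: 0.1529 servings and 4.514 servings → $6.04.
So the least-cost plan costs $2.14.

$2.14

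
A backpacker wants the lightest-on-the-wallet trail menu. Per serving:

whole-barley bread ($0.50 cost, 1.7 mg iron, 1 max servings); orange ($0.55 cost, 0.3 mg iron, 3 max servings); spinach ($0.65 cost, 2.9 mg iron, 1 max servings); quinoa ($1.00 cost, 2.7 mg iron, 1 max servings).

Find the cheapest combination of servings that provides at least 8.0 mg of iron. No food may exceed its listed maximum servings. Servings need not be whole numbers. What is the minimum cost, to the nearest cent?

Cost per mg of iron: spinach $0.2241, whole-barley bread $0.2941, quinoa $0.3704, orange $1.8333.
Take 1 serving of spinach: +2.9 mg iron for $0.65 (total $0.65, still need 5.1 mg).
Take 1 serving of whole-barley bread: +1.7 mg iron for $0.50 (total $1.15, still need 3.4 mg).
Take 1 serving of quinoa: +2.7 mg iron for $1.00 (total $2.15, still need 0.7 mg).
Take 2.333 servings of orange: +0.7 mg iron for $1.28 (total $3.43, still need 0.0 mg).
Filling from the cheapest source first is optimal under one linear minimum: $3.43.

$3.43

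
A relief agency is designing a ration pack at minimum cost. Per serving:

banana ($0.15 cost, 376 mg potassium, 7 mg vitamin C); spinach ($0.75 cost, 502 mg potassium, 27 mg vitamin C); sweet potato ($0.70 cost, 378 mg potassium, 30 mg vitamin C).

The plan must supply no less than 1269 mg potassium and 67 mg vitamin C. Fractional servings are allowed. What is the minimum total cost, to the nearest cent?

$1.44

banana only: max(1269/376, 67/7) = 9.571 servings → $1.44.
spinach only: max(1269/502, 67/27) = 2.528 servings → $1.90.
sweet potato only: max(1269/378, 67/30) = 3.357 servings → $2.35.
banana + spinach with both tight: 0.09476 servings and 2.457 servings → $1.86.
banana + sweet potato with both tight: 1.476 servings and 1.889 servings → $1.54.
spinach + sweet potato: the both-tight solution has a negative serving — not a feasible corner.
The minimum over all feasible corners is $1.44.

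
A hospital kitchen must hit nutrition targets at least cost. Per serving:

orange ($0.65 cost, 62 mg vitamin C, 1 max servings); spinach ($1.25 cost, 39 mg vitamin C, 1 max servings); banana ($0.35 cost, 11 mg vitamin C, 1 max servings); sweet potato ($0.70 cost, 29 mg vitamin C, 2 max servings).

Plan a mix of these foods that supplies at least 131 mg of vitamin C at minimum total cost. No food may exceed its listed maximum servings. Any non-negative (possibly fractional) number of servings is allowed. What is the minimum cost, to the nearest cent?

$2.40

Cost per mg of vitamin C: orange $0.0105, sweet potato $0.0241, banana $0.0318, spinach $0.0321.
Take 1 serving of orange: +62.0 mg vitamin C for $0.65 (total $0.65, still need 69.0 mg).
Take 2 servings of sweet potato: +58.0 mg vitamin C for $1.40 (total $2.05, still need 11.0 mg).
Take 1 serving of banana: +11.0 mg vitamin C for $0.35 (total $2.40, still need 0.0 mg).
Filling from the cheapest source first is optimal under one linear minimum: $2.40.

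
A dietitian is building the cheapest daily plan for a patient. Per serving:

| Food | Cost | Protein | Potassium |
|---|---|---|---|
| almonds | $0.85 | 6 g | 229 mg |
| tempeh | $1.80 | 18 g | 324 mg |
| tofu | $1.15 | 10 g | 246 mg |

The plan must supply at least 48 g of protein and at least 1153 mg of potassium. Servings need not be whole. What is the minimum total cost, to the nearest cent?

A basic optimal solution has at most two foods positive. Try each food alone and each pair with both targets met exactly.
almonds only: max(48/6, 1153/229) = 8 servings → $6.80.
tempeh only: max(48/18, 1153/324) = 3.559 servings → $6.41.
tofu only: max(48/10, 1153/246) = 4.8 servings → $5.52.
almonds + tempeh with both tight: 2.388 servings and 1.871 servings → $5.40.
almonds + tofu with both targets exact would need a negative amount; discard.
tempeh + tofu with both tight: 0.234 servings and 4.379 servings → $5.46.
So the least-cost plan costs $5.40.

$5.40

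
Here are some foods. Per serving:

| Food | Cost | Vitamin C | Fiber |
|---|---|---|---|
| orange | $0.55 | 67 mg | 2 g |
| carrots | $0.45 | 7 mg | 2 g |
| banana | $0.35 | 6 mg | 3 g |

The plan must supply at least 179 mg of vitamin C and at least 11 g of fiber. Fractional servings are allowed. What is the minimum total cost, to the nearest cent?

Compare the cost at each extreme point of the feasible region.
orange only: max(179/67, 11/2) = 5.5 servings → $3.02.
carrots only: max(179/7, 11/2) = 25.57 servings → $11.51.
banana only: max(179/6, 11/3) = 29.83 servings → $10.44.
orange + carrots with both tight: 2.342 servings and 3.158 servings → $2.71.
orange + banana with both tight: 2.492 servings and 2.005 servings → $2.07.
carrots + banana: intersection lies outside the first quadrant.
Cheapest feasible corner: $2.07.

$2.07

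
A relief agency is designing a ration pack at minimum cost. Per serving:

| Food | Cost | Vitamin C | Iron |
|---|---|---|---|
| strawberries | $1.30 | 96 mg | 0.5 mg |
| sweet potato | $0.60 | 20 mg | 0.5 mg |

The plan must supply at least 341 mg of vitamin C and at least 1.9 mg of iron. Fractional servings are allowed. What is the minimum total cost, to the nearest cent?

Minimising a linear cost over {vitamin C ≥ 341, iron ≥ 1.9, servings ≥ 0} — the optimum is at a vertex, using one or two foods.
strawberries only: max(341/96, 1.9/0.5) = 3.8 servings → $4.94.
sweet potato only: max(341/20, 1.9/0.5) = 17.05 servings → $10.23.
strawberries + sweet potato with both tight: 3.487 servings and 0.3132 servings → $4.72.
So the least-cost plan costs $4.72.

$4.72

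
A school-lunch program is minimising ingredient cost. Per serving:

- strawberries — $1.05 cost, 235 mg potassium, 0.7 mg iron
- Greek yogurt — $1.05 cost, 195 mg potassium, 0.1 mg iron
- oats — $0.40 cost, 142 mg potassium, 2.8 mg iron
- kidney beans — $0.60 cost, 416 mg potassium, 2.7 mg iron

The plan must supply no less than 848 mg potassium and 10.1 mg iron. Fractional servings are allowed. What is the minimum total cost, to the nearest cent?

$1.70

An LP optimum is at a vertex; with two nutrient constraints at most two foods are used. Check each candidate.
strawberries only: max(848/235, 10.1/0.7) = 14.43 servings → $15.15.
Greek yogurt only: max(848/195, 10.1/0.1) = 101 servings → $106.05.
oats only: max(848/142, 10.1/2.8) = 5.972 servings → $2.39.
kidney beans only: max(848/416, 10.1/2.7) = 3.741 servings → $2.24.
strawberries + Greek yogurt with both targets exact would need a negative amount; discard.
strawberries + oats with both tight: 1.683 servings and 3.186 servings → $3.04.
strawberries + kidney beans: intersection lies outside the first quadrant.
Greek yogurt + oats with both tight: 1.768 servings and 3.544 servings → $3.27.
Greek yogurt + kidney beans: the both-tight solution has a negative serving — not a feasible corner.
oats + kidney beans with both tight: 2.447 servings and 1.203 servings → $1.70.
So the least-cost plan costs $1.70.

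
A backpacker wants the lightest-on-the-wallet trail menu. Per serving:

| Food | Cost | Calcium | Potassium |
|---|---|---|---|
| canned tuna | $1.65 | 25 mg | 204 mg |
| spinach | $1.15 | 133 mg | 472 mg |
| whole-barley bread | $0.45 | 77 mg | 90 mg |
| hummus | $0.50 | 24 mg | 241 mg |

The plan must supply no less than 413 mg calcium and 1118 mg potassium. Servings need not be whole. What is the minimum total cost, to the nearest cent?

$3.16

Check every corner: each single food scaled to meet both minima, and each pair solved so both constraints bind.
canned tuna only: max(413/25, 1118/204) = 16.52 servings → $27.26.
spinach only: max(413/133, 1118/472) = 3.105 servings → $3.57.
whole-barley bread only: max(413/77, 1118/90) = 12.42 servings → $5.59.
hummus only: max(413/24, 1118/241) = 17.21 servings → $8.60.
canned tuna + spinach: the both-tight solution has a negative serving — not a feasible corner.
canned tuna + whole-barley bread with both tight: 3.635 servings and 4.184 servings → $7.88.
canned tuna + hummus: the both-tight solution has a negative serving — not a feasible corner.
spinach + whole-barley bread with both tight: 2.007 servings and 1.897 servings → $3.16.
spinach + hummus: the both-tight solution has a negative serving — not a feasible corner.
whole-barley bread + hummus with both tight: 4.434 servings and 2.983 servings → $3.49.
So the least-cost plan costs $3.16.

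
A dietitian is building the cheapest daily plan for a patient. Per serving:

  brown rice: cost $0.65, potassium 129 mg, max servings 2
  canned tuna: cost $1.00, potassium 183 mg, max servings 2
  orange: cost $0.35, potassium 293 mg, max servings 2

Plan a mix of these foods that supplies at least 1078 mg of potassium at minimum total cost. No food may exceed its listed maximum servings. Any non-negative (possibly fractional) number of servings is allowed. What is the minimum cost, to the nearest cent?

$3.28

Cost per mg of potassium: orange $0.0012, brown rice $0.0050, canned tuna $0.0055.
Take 2 servings of orange: +586.0 mg potassium for $0.70 (total $0.70, still need 492.0 mg).
Take 2 servings of brown rice: +258.0 mg potassium for $1.30 (total $2.00, still need 234.0 mg).
Take 1.279 servings of canned tuna: +234.0 mg potassium for $1.28 (total $3.28, still need 0.0 mg).
Filling from the cheapest source first is optimal under one linear minimum: $3.28.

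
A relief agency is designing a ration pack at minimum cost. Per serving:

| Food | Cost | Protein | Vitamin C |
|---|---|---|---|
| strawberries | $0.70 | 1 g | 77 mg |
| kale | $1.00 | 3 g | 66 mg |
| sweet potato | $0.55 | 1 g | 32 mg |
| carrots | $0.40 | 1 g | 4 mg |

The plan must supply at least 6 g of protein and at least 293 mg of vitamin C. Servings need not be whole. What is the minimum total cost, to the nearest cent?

For a min-cost LP with two ≥-constraints, a basic feasible solution has at most two positive variables.
strawberries only: max(6/1, 293/77) = 6 servings → $4.20.
kale only: max(6/3, 293/66) = 4.439 servings → $4.44.
sweet potato only: max(6/1, 293/32) = 9.156 servings → $5.04.
carrots only: max(6/1, 293/4) = 73.25 servings → $29.30.
strawberries + kale with both tight: 2.927 servings and 1.024 servings → $3.07.
strawberries + sweet potato with both tight: 2.244 servings and 3.756 servings → $3.64.
strawberries + carrots with both tight: 3.685 servings and 2.315 servings → $3.51.
kale + sweet potato: intersection lies outside the first quadrant.
kale + carrots: intersection lies outside the first quadrant.
sweet potato + carrots: intersection lies outside the first quadrant.
Cheapest feasible corner: $3.07.

$3.07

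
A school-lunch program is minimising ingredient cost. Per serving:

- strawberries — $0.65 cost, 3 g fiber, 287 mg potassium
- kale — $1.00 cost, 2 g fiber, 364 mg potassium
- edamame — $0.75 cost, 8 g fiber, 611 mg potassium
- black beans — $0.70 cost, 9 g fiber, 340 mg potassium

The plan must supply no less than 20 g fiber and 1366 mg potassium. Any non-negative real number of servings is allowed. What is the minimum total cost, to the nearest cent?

An LP optimum is at a vertex; with two nutrient constraints at most two foods are used. Check each candidate.
strawberries only: max(20/3, 1366/287) = 6.667 servings → $4.33.
kale only: max(20/2, 1366/364) = 10 servings → $10.00.
edamame only: max(20/8, 1366/611) = 2.5 servings → $1.88.
black beans only: max(20/9, 1366/340) = 4.018 servings → $2.81.
strawberries + kale: intersection lies outside the first quadrant.
strawberries + edamame: the both-tight solution has a negative serving — not a feasible corner.
strawberries + black beans with both tight: 3.515 servings and 1.051 servings → $3.02.
kale + edamame: intersection lies outside the first quadrant.
kale + black beans with both tight: 2.116 servings and 1.752 servings → $3.34.
edamame + black beans with both tight: 1.977 servings and 0.4649 servings → $1.81.
So the least-cost plan costs $1.81.

$1.81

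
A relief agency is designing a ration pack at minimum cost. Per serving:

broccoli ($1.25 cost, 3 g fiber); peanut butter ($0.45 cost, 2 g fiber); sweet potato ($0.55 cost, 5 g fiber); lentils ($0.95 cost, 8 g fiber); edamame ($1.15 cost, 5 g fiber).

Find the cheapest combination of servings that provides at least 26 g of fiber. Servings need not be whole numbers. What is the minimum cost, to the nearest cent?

$2.86

Cost per g of fiber: sweet potato $0.1100, lentils $0.1187, peanut butter $0.2250, edamame $0.2300, broccoli $0.4167.
With no serving limits, use only sweet potato: 26 g / 5 g = 5.2 servings × $0.55 = $2.86.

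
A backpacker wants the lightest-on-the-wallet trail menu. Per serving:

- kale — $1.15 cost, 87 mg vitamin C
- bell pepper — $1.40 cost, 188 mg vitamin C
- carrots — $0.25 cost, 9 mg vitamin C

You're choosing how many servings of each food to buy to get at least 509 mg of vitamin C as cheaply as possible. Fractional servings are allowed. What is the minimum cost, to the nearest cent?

$3.79

Cost per mg of vitamin C: bell pepper $0.0074, kale $0.0132, carrots $0.0278.
With no serving limits, use only bell pepper: 509 mg / 188 mg = 2.707 servings × $1.40 = $3.79.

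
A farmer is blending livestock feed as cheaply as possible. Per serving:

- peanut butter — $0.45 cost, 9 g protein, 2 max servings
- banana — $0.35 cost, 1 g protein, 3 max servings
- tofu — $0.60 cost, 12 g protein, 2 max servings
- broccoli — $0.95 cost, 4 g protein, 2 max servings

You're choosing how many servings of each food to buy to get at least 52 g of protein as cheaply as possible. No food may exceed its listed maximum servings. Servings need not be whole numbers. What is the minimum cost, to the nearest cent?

$4.70

Cost per g of protein: peanut butter $0.0500, tofu $0.0500, broccoli $0.2375, banana $0.3500.
Take 2 servings of peanut butter: +18.0 g protein for $0.90 (total $0.90, still need 34.0 g).
Take 2 servings of tofu: +24.0 g protein for $1.20 (total $2.10, still need 10.0 g).
Take 2 servings of broccoli: +8.0 g protein for $1.90 (total $4.00, still need 2.0 g).
Take 2 servings of banana: +2.0 g protein for $0.70 (total $4.70, still need 0.0 g).
Filling from the cheapest source first is optimal under one linear minimum: $4.70.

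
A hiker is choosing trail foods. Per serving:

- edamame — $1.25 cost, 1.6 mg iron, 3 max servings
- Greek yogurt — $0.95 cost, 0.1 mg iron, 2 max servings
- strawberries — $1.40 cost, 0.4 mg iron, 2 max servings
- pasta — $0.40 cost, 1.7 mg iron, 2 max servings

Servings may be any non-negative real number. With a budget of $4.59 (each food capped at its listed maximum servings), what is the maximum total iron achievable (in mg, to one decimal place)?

Iron per dollar: pasta 4.25, edamame 1.28, strawberries 0.2857, Greek yogurt 0.1053.
Take 2 servings of pasta: spends $0.80, +3.4 mg iron (running total 3.4 mg).
Take 3 servings of edamame: spends $3.75, +4.8 mg iron (running total 8.2 mg).
Take 0.02857 servings of strawberries: spends $0.04, +0.0 mg iron (running total 8.2 mg).
Filling greedily by iron-per-dollar is optimal for one linear limit, giving 8.2 mg.

8.2 mg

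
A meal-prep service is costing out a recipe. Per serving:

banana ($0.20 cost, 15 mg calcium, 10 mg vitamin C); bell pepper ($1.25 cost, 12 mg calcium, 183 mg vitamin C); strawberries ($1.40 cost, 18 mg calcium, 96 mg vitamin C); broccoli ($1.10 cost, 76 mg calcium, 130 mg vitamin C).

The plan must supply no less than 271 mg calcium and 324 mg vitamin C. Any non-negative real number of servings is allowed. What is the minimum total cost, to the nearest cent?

$3.77

banana only: max(271/15, 324/10) = 32.4 servings → $6.48.
bell pepper only: max(271/12, 324/183) = 22.58 servings → $28.23.
strawberries only: max(271/18, 324/96) = 15.06 servings → $21.08.
broccoli only: max(271/76, 324/130) = 3.566 servings → $3.92.
banana + bell pepper with both tight: 17.41 servings and 0.819 servings → $4.51.
banana + strawberries with both tight: 16.02 servings and 1.706 servings → $5.59.
banana + broccoli with both tight: 8.913 servings and 1.807 servings → $3.77.
bell pepper + strawberries: the both-tight solution has a negative serving — not a feasible corner.
bell pepper + broccoli: the both-tight solution has a negative serving — not a feasible corner.
strawberries + broccoli: the both-tight solution has a negative serving — not a feasible corner.
Cheapest feasible corner: $3.77.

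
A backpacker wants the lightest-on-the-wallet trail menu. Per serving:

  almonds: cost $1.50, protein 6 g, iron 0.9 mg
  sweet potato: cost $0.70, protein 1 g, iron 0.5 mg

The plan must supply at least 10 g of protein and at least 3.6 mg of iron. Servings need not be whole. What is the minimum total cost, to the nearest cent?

$5.20

A basic optimal solution has at most two foods positive. Try each food alone and each pair with both targets met exactly.
almonds only: max(10/6, 3.6/0.9) = 4 servings → $6.00.
sweet potato only: max(10/1, 3.6/0.5) = 10 servings → $7.00.
almonds + sweet potato with both tight: 0.6667 servings and 6 servings → $5.20.
Cheapest feasible corner: $5.20.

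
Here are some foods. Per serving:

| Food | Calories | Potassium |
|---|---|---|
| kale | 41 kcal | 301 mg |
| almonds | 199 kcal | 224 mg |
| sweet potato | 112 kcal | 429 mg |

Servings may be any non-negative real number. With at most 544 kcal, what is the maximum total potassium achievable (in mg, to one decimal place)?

3993.8 mg

Potassium per kcal: kale 7.341, sweet potato 3.83, almonds 1.126.
With no serving limits, spend the whole calories allowance on kale: 544 kcal / 41 kcal × 301 mg = 3993.8 mg.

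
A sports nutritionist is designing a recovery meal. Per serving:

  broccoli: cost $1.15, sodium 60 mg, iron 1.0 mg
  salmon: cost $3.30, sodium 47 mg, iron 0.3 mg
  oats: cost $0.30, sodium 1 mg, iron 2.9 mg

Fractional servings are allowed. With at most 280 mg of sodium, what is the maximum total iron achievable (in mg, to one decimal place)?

Iron per mg sodium: oats 2.9, broccoli 0.01667, salmon 0.006383.
With no serving limits, spend the whole sodium allowance on oats: 280 mg / 1 mg × 2.9 mg = 812.0 mg.

812.0 mg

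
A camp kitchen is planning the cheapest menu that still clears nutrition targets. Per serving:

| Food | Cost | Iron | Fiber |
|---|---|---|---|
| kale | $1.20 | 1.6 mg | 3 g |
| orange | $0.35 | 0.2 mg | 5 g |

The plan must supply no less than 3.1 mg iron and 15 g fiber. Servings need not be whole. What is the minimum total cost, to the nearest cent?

Check every corner: each single food scaled to meet both minima, and each pair solved so both constraints bind.
kale only: max(3.1/1.6, 15/3) = 5 servings → $6.00.
orange only: max(3.1/0.2, 15/5) = 15.5 servings → $5.42.
kale + orange with both tight: 1.689 servings and 1.986 servings → $2.72.
The minimum over all feasible corners is $2.72.

$2.72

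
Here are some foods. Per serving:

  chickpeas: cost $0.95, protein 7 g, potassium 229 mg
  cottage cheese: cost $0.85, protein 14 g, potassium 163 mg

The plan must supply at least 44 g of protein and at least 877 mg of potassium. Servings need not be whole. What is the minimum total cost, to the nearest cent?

$3.97

Minimising a linear cost over {protein ≥ 44, potassium ≥ 877, servings ≥ 0} — the optimum is at a vertex, using one or two foods.
chickpeas only: max(44/7, 877/229) = 6.286 servings → $5.97.
cottage cheese only: max(44/14, 877/163) = 5.38 servings → $4.57.
chickpeas + cottage cheese with both tight: 2.473 servings and 1.907 servings → $3.97.
The minimum over all feasible corners is $3.97.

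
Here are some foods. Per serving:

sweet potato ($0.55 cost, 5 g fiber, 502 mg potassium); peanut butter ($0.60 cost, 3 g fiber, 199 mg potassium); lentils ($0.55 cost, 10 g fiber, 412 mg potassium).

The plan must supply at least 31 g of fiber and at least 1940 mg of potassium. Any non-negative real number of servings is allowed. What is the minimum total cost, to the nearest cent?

$2.32

sweet potato only: max(31/5, 1940/502) = 6.2 servings → $3.41.
peanut butter only: max(31/3, 1940/199) = 10.33 servings → $6.20.
lentils only: max(31/10, 1940/412) = 4.709 servings → $2.59.
sweet potato + peanut butter: intersection lies outside the first quadrant.
sweet potato + lentils with both tight: 2.239 servings and 1.98 servings → $2.32.
peanut butter + lentils with both tight: 8.79 servings and 0.4629 servings → $5.53.
So the least-cost plan costs $2.32.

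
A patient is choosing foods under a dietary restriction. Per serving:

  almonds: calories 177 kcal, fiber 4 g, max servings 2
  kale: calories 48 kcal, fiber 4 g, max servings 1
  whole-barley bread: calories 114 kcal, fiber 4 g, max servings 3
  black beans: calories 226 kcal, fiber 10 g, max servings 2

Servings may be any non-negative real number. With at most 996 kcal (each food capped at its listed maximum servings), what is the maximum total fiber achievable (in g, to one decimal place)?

39.5 g

Fiber per kcal: kale 0.08333, black beans 0.04425, whole-barley bread 0.03509, almonds 0.0226.
Take 1 serving of kale: uses 48 kcal, +4.0 g fiber (running total 4.0 g).
Take 2 servings of black beans: uses 452 kcal, +20.0 g fiber (running total 24.0 g).
Take 3 servings of whole-barley bread: uses 342 kcal, +12.0 g fiber (running total 36.0 g).
Take 0.8701 servings of almonds: uses 154 kcal, +3.5 g fiber (running total 39.5 g).
Filling greedily by fiber-per-kcal is optimal for one linear limit, giving 39.5 g.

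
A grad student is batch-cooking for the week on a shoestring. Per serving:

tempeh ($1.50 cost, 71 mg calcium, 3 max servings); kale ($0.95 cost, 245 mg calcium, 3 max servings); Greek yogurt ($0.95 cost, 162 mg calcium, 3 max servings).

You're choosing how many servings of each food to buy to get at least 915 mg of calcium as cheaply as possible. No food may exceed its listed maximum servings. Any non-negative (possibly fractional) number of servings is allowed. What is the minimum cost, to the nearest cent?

$3.91

Cost per mg of calcium: kale $0.0039, Greek yogurt $0.0059, tempeh $0.0211.
Take 3 servings of kale: +735.0 mg calcium for $2.85 (total $2.85, still need 180.0 mg).
Take 1.111 servings of Greek yogurt: +180.0 mg calcium for $1.06 (total $3.91, still need 0.0 mg).
Greedy by cheapest-per-mg is optimal for a single linear constraint, so the minimum cost is $3.91.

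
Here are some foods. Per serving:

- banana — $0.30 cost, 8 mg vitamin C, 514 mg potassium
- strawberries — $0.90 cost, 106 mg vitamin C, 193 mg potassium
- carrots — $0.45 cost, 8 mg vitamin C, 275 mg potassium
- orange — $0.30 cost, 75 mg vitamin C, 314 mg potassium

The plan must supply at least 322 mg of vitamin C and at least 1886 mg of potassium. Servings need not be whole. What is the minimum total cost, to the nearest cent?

Compare the cost at each extreme point of the feasible region.
banana only: max(322/8, 1886/514) = 40.25 servings → $12.07.
strawberries only: max(322/106, 1886/193) = 9.772 servings → $8.79.
carrots only: max(322/8, 1886/275) = 40.25 servings → $18.11.
orange only: max(322/75, 1886/314) = 6.006 servings → $1.80.
banana + strawberries with both tight: 2.602 servings and 2.841 servings → $3.34.
banana + carrots: intersection lies outside the first quadrant.
banana + orange with both tight: 1.119 servings and 4.174 servings → $1.59.
strawberries + carrots with both tight: 2.661 servings and 4.991 servings → $4.64.
strawberries + orange with both targets exact would need a negative amount; discard.
carrots + orange with both tight: 2.227 servings and 4.056 servings → $2.22.
The minimum over all feasible corners is $1.59.

$1.59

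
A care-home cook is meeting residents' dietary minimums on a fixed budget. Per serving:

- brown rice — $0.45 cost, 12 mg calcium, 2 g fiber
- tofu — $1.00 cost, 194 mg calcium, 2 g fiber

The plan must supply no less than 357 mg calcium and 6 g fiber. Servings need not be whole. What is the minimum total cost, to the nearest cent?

Compare the cost at each extreme point of the feasible region.
brown rice only: max(357/12, 6/2) = 29.75 servings → $13.39.
tofu only: max(357/194, 6/2) = 3 servings → $3.00.
brown rice + tofu with both tight: 1.236 servings and 1.764 servings → $2.32.
Cheapest feasible corner: $2.32.

$2.32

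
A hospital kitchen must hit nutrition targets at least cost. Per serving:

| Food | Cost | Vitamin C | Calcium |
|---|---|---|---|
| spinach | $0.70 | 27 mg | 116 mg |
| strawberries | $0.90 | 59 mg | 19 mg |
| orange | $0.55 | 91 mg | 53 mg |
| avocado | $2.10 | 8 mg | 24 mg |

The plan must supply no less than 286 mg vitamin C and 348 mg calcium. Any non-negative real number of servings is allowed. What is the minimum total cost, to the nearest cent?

A basic optimal solution has at most two foods positive. Try each food alone and each pair with both targets met exactly.
spinach only: max(286/27, 348/116) = 10.59 servings → $7.41.
strawberries only: max(286/59, 348/19) = 18.32 servings → $16.48.
orange only: max(286/91, 348/53) = 6.566 servings → $3.61.
avocado only: max(286/8, 348/24) = 35.75 servings → $75.08.
spinach + strawberries with both tight: 2.385 servings and 3.756 servings → $5.05.
spinach + orange with both tight: 1.809 servings and 2.606 servings → $2.70.
spinach + avocado with both targets exact would need a negative amount; discard.
strawberries + orange with both targets exact would need a negative amount; discard.
strawberries + avocado with both tight: 3.228 servings and 11.94 servings → $27.99.
orange + avocado with both tight: 2.318 servings and 9.381 servings → $20.97.
The minimum over all feasible corners is $2.70.

$2.70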